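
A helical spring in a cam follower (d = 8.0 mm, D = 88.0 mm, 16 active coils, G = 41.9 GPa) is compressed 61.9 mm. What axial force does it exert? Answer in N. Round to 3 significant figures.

122 N

k = Gd⁴/(8D³N_a) = (41.9×10³)(8.0⁴)/(8·88.0³·16) = 1.9675 N/mm
F = k·δ = 1.9675 × 61.9 = 121.79 N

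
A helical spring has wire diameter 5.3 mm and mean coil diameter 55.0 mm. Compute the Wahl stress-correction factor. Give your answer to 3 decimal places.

1.139

C = D/d = 55.0/5.3 = 10.3774
K_W = (4C−1)/(4C−4) + 0.615/C = 40.509/37.509 + 0.0593 = 1.1392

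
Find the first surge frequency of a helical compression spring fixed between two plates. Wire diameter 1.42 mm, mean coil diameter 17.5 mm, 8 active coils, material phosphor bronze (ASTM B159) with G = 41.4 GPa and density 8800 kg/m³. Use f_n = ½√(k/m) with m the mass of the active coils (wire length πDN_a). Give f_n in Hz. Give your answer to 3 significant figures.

141 Hz

k = Gd⁴/(8D³N_a) = (41.4×10³)(1.42⁴)/(8·17.5³·8) = 0.49075 N/mm = 490.75 N/m
Wire length L = πDN_a = π·17.5·8 = 439.82 mm
m = ρ·(πd²/4)·L = 8800 × 1.5837×10⁻⁶ m² × 0.43982 m = 0.0061295 kg
f_n = ½√(k/m) = 0.5·√(490.75/0.0061295) = 0.5·√(80063) = 141.48 Hz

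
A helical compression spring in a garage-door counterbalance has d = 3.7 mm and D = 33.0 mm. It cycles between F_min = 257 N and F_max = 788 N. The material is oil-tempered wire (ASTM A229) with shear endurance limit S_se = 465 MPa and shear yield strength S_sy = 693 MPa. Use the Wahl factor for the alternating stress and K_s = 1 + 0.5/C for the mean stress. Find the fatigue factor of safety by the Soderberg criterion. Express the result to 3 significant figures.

0.413

C = D/d = 33.0/3.7 = 8.9189; K_W = (4C−1)/(4C−4)+0.615/C = 1.1637; K_s = 1+0.5/C = 1.0561
F_a = (F_max−F_min)/2 = 265.5 N; F_m = (F_max+F_min)/2 = 522.5 N
τ_a = K_W·8F_aD/(πd³) = 1.1637 × 440.47 = 512.56 MPa
τ_m = K_s·8F_mD/(πd³) = 1.0561 × 866.83 = 915.43 MPa
Soderberg: 1/n_f = τ_a/S_se + τ_m/S_sy = 512.56/465 + 915.43/693 = 1.10227 + 1.32096 = 2.4232
n_f = 1/2.4232 = 0.4127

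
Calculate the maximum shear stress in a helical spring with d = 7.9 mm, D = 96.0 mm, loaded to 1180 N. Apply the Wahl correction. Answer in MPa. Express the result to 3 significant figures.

Spring index C = D/d = 96.0/7.9 = 12.1519
K_W = (4C−1)/(4C−4) + 0.615/C = 47.608/44.608 + 0.0506 = 1.1179
τ₀ = 8FD/(πd³) = 8·1180·96.0/(π·7.9³) = 906240/1548.9 = 585.08 MPa
τ_max = K·τ₀ = 1.1179 × 585.08 = 654.03 MPa

654 MPa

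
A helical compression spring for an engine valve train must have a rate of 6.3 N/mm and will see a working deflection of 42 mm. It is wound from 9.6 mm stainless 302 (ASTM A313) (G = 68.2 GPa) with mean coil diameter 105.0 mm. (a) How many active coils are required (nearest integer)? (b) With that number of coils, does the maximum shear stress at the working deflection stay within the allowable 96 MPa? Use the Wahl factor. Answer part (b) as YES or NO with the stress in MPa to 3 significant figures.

N_a = Gd⁴/(8D³k) = (68.2×10³)(9.6⁴)/(8·105.0³·6.3) = 9.928 → N_a = 10
Actual rate k = Gd⁴/(8D³·10) = 6.2548 N/mm
Working load F = kδ = 6.2548·42 = 262.7 N
C = 105.0/9.6 = 10.9375; K_W = (4C−1)/(4C−4)+0.615/C = 1.1317
τ_max = K_W·8FD/(πd³) = 1.1317·79.392 = 89.848 MPa
τ_max ≤ 96 MPa → acceptable

(a) 10 coils; (b) YES, τ_max = 89.8 MPa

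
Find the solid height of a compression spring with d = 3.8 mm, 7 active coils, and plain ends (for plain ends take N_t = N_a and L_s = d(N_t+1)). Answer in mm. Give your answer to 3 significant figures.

30.4 mm

plain ends: N_t = N_a = 7
L_s = d·(N_t+1) = 3.8 × 8 = 30.4 mm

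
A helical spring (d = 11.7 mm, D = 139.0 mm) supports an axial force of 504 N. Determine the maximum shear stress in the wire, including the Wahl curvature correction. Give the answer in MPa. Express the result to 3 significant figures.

Spring index C = D/d = 139.0/11.7 = 11.8803
K_W = (4C−1)/(4C−4) + 0.615/C = 46.521/43.521 + 0.0518 = 1.1207
τ₀ = 8FD/(πd³) = 8·504·139.0/(π·11.7³) = 560448/5031.6 = 111.39 MPa
τ_max = K·τ₀ = 1.1207 × 111.39 = 124.83 MPa

125 MPa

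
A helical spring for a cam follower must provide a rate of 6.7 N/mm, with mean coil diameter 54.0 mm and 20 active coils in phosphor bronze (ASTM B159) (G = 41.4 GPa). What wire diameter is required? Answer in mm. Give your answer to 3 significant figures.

7.99 mm

d = (8D³N_a·k / G)^(1/4) = (8·54.0³·20·6.7 / (41.4×10³))^0.25
  = (4077.3)^0.25 = 7.9909 mm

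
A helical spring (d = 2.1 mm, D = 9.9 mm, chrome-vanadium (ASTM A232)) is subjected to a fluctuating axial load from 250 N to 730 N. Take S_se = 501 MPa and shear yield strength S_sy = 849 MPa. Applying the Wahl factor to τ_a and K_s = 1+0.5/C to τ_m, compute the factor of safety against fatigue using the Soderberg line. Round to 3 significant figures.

C = D/d = 9.9/2.1 = 4.7143; K_W = (4C−1)/(4C−4)+0.615/C = 1.3324; K_s = 1+0.5/C = 1.1061
F_a = (F_max−F_min)/2 = 240 N; F_m = (F_max+F_min)/2 = 490 N
τ_a = K_W·8F_aD/(πd³) = 1.3324 × 653.32 = 870.47 MPa
τ_m = K_s·8F_mD/(πd³) = 1.1061 × 1333.9 = 1475.3 MPa
Soderberg: 1/n_f = τ_a/S_se + τ_m/S_sy = 870.47/501 + 1475.3/849 = 1.73747 + 1.73774 = 3.4752
n_f = 1/3.4752 = 0.2878

0.288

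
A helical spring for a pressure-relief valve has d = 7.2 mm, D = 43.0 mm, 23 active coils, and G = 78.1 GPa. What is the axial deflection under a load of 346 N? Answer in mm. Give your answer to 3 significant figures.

k = Gd⁴/(8D³N_a) = (78.1×10³)(7.2⁴)/(8·43.0³·23) = 14.347 N/mm
δ = F/k = 346 / 14.347 = 24.117 mm

24.1 mm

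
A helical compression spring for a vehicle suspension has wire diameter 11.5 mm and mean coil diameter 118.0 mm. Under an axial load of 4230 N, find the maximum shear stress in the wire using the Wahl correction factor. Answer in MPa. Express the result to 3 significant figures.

954 MPa

Spring index C = D/d = 118.0/11.5 = 10.2609
K_W = (4C−1)/(4C−4) + 0.615/C = 40.043/37.043 + 0.0599 = 1.1409
τ₀ = 8FD/(πd³) = 8·4230·118.0/(π·11.5³) = 3.99312e+06/4778 = 835.74 MPa
τ_max = K·τ₀ = 1.1409 × 835.74 = 953.51 MPa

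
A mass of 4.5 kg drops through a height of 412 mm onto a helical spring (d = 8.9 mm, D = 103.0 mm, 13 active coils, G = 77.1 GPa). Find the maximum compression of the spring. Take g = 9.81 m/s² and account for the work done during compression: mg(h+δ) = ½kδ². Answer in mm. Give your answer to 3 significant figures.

k = Gd⁴/(8D³N_a) = (77.1×10³)(8.9⁴)/(8·103.0³·13) = 4.2567 N/mm
W = mg = 4.5 × 9.81 = 44.145 N
½kδ² − Wδ − Wh = 0 → δ = (W + √(W² + 2kWh))/k
δ = (44.145 + √(1948.8 + 154838))/4.2567 = (44.145 + 395.96)/4.2567 = 103.39 mm

103 mm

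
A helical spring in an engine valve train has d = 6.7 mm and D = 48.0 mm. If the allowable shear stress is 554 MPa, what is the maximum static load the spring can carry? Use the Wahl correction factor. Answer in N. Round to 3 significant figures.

C = D/d = 48.0/6.7 = 7.1642
K_W = (4C−1)/(4C−4) + 0.615/C = 27.657/24.657 + 0.0858 = 1.2075
τ_max = K·8FD/(πd³) → F_max = τ_allow·πd³/(8DK)
F_max = 554·π·6.7³/(8·48.0·1.2075) = 5.2346e+05/463.69 = 1128.9 N

1130 N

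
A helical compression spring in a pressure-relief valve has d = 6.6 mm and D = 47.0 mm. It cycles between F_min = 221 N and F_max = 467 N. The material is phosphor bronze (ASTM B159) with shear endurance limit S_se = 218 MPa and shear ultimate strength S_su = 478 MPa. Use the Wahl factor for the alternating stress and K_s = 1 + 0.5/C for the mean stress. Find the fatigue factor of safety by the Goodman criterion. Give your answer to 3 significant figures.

C = D/d = 47.0/6.6 = 7.1212; K_W = (4C−1)/(4C−4)+0.615/C = 1.2089; K_s = 1+0.5/C = 1.0702
F_a = (F_max−F_min)/2 = 123 N; F_m = (F_max+F_min)/2 = 344 N
τ_a = K_W·8F_aD/(πd³) = 1.2089 × 51.205 = 61.901 MPa
τ_m = K_s·8F_mD/(πd³) = 1.0702 × 143.21 = 153.26 MPa
Goodman: 1/n_f = τ_a/S_se + τ_m/S_su = 61.901/218 + 153.26/478 = 0.28395 + 0.32063 = 0.60458
n_f = 1/0.60458 = 1.654

1.65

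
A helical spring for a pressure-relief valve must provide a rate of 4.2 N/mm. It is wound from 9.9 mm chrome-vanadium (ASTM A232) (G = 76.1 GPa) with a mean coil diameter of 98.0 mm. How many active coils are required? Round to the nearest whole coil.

N_a = Gd⁴/(8D³k) = (76.1×10³ × 9.9⁴)/(8 × 98.0³ × 4.2)
    = 7.31014e+08 / 3.16241e+07 = 23.12 → 23 coils

23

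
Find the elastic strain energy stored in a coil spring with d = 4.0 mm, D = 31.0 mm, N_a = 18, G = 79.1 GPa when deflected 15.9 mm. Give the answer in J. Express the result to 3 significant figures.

0.597 J

k = Gd⁴/(8D³N_a) = (79.1×10³)(4.0⁴)/(8·31.0³·18) = 4.7203 N/mm
U = ½kδ² = 0.5 × 4.7203 × 15.9² = 596.67 N·mm = 0.59667 J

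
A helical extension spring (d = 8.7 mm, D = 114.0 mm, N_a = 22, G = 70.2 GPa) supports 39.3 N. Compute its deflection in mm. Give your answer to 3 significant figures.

25.5 mm

k = Gd⁴/(8D³N_a) = (70.2×10³)(8.7⁴)/(8·114.0³·22) = 1.5424 N/mm
δ = F/k = 39.3 / 1.5424 = 25.48 mm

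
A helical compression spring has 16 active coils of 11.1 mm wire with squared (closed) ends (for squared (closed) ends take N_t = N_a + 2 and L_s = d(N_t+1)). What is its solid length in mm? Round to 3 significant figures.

squared (closed) ends: N_t = N_a + 2 = 16 + 2 = 18
L_s = d·(N_t+1) = 11.1 × 19 = 210.9 mm

211 mm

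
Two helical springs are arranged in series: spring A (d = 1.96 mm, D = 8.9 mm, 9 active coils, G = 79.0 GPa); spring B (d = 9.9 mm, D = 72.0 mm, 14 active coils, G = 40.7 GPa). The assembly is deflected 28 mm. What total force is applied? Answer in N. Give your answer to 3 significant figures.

k_A = Gd⁴/(8D³N_a) = (79.0×10³)(1.96⁴)/(8·8.9³·9) = 22.969 N/mm
k_B = Gd⁴/(8D³N_a) = (40.7×10³)(9.9⁴)/(8·72.0³·14) = 9.3523 N/mm
Series: 1/k_eq = 1/22.969 + 1/9.3523 = 0.15046; k_eq = 6.6462 N/mm
F = k_eq·δ = 6.6462·28 = 186.09 N

186 N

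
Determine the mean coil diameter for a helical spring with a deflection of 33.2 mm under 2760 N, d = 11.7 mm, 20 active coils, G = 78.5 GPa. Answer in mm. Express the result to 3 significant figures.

48.0 mm

Required rate k = F/δ = 2760/33.2 = 83.133 N/mm
D = (Gd⁴/(8N_a·k))^(1/3) = (78.5×10³·11.7⁴/(8·20·83.133))^(1/3)
  = (110592)^(1/3) = 47.9999 mm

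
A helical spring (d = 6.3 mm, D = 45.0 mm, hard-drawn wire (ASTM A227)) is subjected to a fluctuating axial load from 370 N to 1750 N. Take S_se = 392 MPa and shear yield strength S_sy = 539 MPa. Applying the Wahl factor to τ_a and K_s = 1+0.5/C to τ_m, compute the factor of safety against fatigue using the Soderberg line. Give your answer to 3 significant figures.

0.516

C = D/d = 45.0/6.3 = 7.1429; K_W = (4C−1)/(4C−4)+0.615/C = 1.2082; K_s = 1+0.5/C = 1.0700
F_a = (F_max−F_min)/2 = 690 N; F_m = (F_max+F_min)/2 = 1060 N
τ_a = K_W·8F_aD/(πd³) = 1.2082 × 316.21 = 382.05 MPa
τ_m = K_s·8F_mD/(πd³) = 1.0700 × 485.78 = 519.78 MPa
Soderberg: 1/n_f = τ_a/S_se + τ_m/S_sy = 382.05/392 + 519.78/539 = 0.97461 + 0.96434 = 1.939
n_f = 1/1.939 = 0.5157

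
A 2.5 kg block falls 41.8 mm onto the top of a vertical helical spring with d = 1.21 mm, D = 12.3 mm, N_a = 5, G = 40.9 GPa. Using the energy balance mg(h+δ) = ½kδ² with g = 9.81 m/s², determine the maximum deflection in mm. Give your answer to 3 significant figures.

k = Gd⁴/(8D³N_a) = (40.9×10³)(1.21⁴)/(8·12.3³·5) = 1.1778 N/mm
W = mg = 2.5 × 9.81 = 24.525 N
½kδ² − Wδ − Wh = 0 → δ = (W + √(W² + 2kWh))/k
δ = (24.525 + √(601.48 + 2414.93))/1.1778 = (24.525 + 54.922)/1.1778 = 67.451 mm

67.5 mm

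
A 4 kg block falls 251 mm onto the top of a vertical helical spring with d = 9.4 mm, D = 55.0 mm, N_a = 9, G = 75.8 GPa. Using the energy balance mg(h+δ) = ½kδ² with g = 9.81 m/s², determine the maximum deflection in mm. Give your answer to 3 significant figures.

k = Gd⁴/(8D³N_a) = (75.8×10³)(9.4⁴)/(8·55.0³·9) = 49.404 N/mm
W = mg = 4 × 9.81 = 39.24 N
½kδ² − Wδ − Wh = 0 → δ = (W + √(W² + 2kWh))/k
δ = (39.24 + √(1539.8 + 973179))/49.404 = (39.24 + 987.28)/49.404 = 20.778 mm

20.8 mm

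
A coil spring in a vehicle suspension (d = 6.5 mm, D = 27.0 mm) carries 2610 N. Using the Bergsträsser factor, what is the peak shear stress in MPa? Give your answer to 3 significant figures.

Spring index C = D/d = 27.0/6.5 = 4.1538
K_B = (4C+2)/(4C−3) = 18.615/13.615 = 1.3672
τ₀ = 8FD/(πd³) = 8·2610·27.0/(π·6.5³) = 563760/862.76 = 653.44 MPa
τ_max = K·τ₀ = 1.3672 × 653.44 = 893.4 MPa

893 MPa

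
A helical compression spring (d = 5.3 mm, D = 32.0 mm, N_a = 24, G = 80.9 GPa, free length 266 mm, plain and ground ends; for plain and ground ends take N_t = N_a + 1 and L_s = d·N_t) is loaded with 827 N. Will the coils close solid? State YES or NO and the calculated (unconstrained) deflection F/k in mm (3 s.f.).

k = Gd⁴/(8D³N_a) = (80.9×10³)(5.3⁴)/(8·32.0³·24) = 10.146 N/mm
N_t = 25; L_s = 5.3·25 = 132.5 mm; δ_solid = L₀ − L_s = 266 − 132.5 = 133.5 mm
δ = F/k = 827/10.146 = 81.509 mm
δ < δ_solid → spring does not go solid

NO, δ = 81.5 mm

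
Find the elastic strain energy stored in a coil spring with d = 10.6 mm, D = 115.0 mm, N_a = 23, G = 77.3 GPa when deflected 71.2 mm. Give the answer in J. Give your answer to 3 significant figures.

k = Gd⁴/(8D³N_a) = (77.3×10³)(10.6⁴)/(8·115.0³·23) = 3.4873 N/mm
U = ½kδ² = 0.5 × 3.4873 × 71.2² = 8839.4 N·mm = 8.8394 J

8.84 J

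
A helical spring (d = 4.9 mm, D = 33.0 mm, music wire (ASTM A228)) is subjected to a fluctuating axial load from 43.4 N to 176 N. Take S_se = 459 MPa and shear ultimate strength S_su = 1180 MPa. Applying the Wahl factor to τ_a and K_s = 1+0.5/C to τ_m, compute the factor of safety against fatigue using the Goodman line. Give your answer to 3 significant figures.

5.07

C = D/d = 33.0/4.9 = 6.7347; K_W = (4C−1)/(4C−4)+0.615/C = 1.2221; K_s = 1+0.5/C = 1.0742
F_a = (F_max−F_min)/2 = 66.3 N; F_m = (F_max+F_min)/2 = 109.7 N
τ_a = K_W·8F_aD/(πd³) = 1.2221 × 47.356 = 57.874 MPa
τ_m = K_s·8F_mD/(πd³) = 1.0742 × 78.356 = 84.173 MPa
Goodman: 1/n_f = τ_a/S_se + τ_m/S_su = 57.874/459 + 84.173/1180 = 0.12609 + 0.07133 = 0.19742
n_f = 1/0.19742 = 5.065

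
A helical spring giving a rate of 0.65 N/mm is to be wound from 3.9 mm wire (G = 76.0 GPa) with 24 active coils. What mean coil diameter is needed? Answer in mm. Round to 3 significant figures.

52.0 mm

D = (Gd⁴/(8N_a·k))^(1/3) = (76.0×10³·3.9⁴/(8·24·0.65))^(1/3)
  = (140883)^(1/3) = 52.0338 mm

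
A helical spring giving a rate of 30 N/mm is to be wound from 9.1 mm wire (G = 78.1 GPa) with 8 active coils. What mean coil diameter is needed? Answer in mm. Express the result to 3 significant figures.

65.3 mm

D = (Gd⁴/(8N_a·k))^(1/3) = (78.1×10³·9.1⁴/(8·8·30))^(1/3)
  = (278943)^(1/3) = 65.3389 mm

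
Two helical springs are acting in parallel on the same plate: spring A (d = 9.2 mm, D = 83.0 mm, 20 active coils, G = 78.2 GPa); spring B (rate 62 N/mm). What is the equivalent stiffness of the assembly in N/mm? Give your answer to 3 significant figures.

68.1 N/mm

k_A = Gd⁴/(8D³N_a) = (78.2×10³)(9.2⁴)/(8·83.0³·20) = 6.1236 N/mm
Parallel: k_eq = 6.1236 + 62 = 68.124 N/mm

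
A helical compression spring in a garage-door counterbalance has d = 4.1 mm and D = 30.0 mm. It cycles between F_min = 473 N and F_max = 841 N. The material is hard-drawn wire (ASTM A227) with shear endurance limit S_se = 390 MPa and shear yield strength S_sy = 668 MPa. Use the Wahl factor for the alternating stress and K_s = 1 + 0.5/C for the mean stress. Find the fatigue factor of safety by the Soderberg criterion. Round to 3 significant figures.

0.558

C = D/d = 30.0/4.1 = 7.3171; K_W = (4C−1)/(4C−4)+0.615/C = 1.2028; K_s = 1+0.5/C = 1.0683
F_a = (F_max−F_min)/2 = 184 N; F_m = (F_max+F_min)/2 = 657 N
τ_a = K_W·8F_aD/(πd³) = 1.2028 × 203.95 = 245.31 MPa
τ_m = K_s·8F_mD/(πd³) = 1.0683 × 728.24 = 778 MPa
Soderberg: 1/n_f = τ_a/S_se + τ_m/S_sy = 245.31/390 + 778/668 = 0.62900 + 1.16468 = 1.7937
n_f = 1/1.7937 = 0.5575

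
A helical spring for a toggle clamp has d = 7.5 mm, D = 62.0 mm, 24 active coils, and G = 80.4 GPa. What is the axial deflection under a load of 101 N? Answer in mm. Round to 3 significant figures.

k = Gd⁴/(8D³N_a) = (80.4×10³)(7.5⁴)/(8·62.0³·24) = 5.5594 N/mm
δ = F/k = 101 / 5.5594 = 18.168 mm

18.2 mm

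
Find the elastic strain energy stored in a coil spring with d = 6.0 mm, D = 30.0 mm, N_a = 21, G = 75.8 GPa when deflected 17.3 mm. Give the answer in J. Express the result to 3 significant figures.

k = Gd⁴/(8D³N_a) = (75.8×10³)(6.0⁴)/(8·30.0³·21) = 21.657 N/mm
U = ½kδ² = 0.5 × 21.657 × 17.3² = 3240.9 N·mm = 3.2409 J

3.24 J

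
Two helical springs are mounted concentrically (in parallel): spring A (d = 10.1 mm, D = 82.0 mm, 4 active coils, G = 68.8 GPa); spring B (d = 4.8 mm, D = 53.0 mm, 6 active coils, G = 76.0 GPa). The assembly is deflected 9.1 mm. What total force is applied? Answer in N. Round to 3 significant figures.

k_A = Gd⁴/(8D³N_a) = (68.8×10³)(10.1⁴)/(8·82.0³·4) = 40.577 N/mm
k_B = Gd⁴/(8D³N_a) = (76.0×10³)(4.8⁴)/(8·53.0³·6) = 5.6456 N/mm
Parallel: k_eq = 40.577 + 5.6456 = 46.223 N/mm
F = k_eq·δ = 46.223·9.1 = 420.63 N

421 N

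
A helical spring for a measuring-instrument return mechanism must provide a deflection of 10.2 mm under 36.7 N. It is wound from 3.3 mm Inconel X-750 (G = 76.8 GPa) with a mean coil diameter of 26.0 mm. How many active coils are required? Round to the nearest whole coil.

18

Required rate k = F/δ = 36.7/10.2 = 3.598 N/mm
N_a = Gd⁴/(8D³k) = (76.8×10³ × 3.3⁴)/(8 × 26.0³ × 3.598)
    = 9.10787e+06 / 505913 = 18 → 18 coils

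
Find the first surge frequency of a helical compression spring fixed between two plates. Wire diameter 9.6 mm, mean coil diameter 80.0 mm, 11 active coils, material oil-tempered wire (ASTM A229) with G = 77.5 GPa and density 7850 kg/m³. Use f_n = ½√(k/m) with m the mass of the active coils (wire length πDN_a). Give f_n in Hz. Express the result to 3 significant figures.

48.2 Hz

k = Gd⁴/(8D³N_a) = (77.5×10³)(9.6⁴)/(8·80.0³·11) = 14.609 N/mm = 14609 N/m
Wire length L = πDN_a = π·80.0·11 = 2764.6 mm
m = ρ·(πd²/4)·L = 7850 × 72.382×10⁻⁶ m² × 2.7646 m = 1.5708 kg
f_n = ½√(k/m) = 0.5·√(14609/1.5708) = 0.5·√(9300.4) = 48.219 Hz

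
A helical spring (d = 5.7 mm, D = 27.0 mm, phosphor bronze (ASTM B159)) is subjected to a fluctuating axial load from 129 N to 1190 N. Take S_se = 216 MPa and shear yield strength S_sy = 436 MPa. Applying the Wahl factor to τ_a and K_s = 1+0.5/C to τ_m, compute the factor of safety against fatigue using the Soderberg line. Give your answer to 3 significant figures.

C = D/d = 27.0/5.7 = 4.7368; K_W = (4C−1)/(4C−4)+0.615/C = 1.3305; K_s = 1+0.5/C = 1.1056
F_a = (F_max−F_min)/2 = 530.5 N; F_m = (F_max+F_min)/2 = 659.5 N
τ_a = K_W·8F_aD/(πd³) = 1.3305 × 196.95 = 262.05 MPa
τ_m = K_s·8F_mD/(πd³) = 1.1056 × 244.85 = 270.69 MPa
Soderberg: 1/n_f = τ_a/S_se + τ_m/S_sy = 262.05/216 + 270.69/436 = 1.21322 + 0.62085 = 1.8341
n_f = 1/1.8341 = 0.5452

0.545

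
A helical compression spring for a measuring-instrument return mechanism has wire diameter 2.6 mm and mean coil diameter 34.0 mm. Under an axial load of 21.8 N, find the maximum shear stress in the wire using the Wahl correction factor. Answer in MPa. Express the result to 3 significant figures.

Spring index C = D/d = 34.0/2.6 = 13.0769
K_W = (4C−1)/(4C−4) + 0.615/C = 51.308/48.308 + 0.0470 = 1.1091
τ₀ = 8FD/(πd³) = 8·21.8·34.0/(π·2.6³) = 5929.6/55.217 = 107.39 MPa
τ_max = K·τ₀ = 1.1091 × 107.39 = 119.11 MPa

119 MPa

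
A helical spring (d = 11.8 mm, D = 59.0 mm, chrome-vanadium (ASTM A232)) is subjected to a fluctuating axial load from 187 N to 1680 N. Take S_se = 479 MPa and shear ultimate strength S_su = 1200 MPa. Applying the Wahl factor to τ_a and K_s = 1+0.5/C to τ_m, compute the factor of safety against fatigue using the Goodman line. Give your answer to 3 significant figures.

3.77

C = D/d = 59.0/11.8 = 5.0000; K_W = (4C−1)/(4C−4)+0.615/C = 1.3105; K_s = 1+0.5/C = 1.1000
F_a = (F_max−F_min)/2 = 746.5 N; F_m = (F_max+F_min)/2 = 933.5 N
τ_a = K_W·8F_aD/(πd³) = 1.3105 × 68.262 = 89.457 MPa
τ_m = K_s·8F_mD/(πd³) = 1.1000 × 85.361 = 93.897 MPa
Goodman: 1/n_f = τ_a/S_se + τ_m/S_su = 89.457/479 + 93.897/1200 = 0.18676 + 0.07825 = 0.265
n_f = 1/0.265 = 3.774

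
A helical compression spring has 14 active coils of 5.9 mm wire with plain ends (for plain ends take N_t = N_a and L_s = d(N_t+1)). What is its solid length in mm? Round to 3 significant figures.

88.5 mm

plain ends: N_t = N_a = 14
L_s = d·(N_t+1) = 5.9 × 15 = 88.5 mm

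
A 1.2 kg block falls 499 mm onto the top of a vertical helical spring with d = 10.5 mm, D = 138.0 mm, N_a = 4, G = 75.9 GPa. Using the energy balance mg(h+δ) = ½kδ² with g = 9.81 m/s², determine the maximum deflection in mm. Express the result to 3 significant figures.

33.8 mm

k = Gd⁴/(8D³N_a) = (75.9×10³)(10.5⁴)/(8·138.0³·4) = 10.97 N/mm
W = mg = 1.2 × 9.81 = 11.772 N
½kδ² − Wδ − Wh = 0 → δ = (W + √(W² + 2kWh))/k
δ = (11.772 + √(138.58 + 128882))/10.97 = (11.772 + 359.19)/10.97 = 33.816 mm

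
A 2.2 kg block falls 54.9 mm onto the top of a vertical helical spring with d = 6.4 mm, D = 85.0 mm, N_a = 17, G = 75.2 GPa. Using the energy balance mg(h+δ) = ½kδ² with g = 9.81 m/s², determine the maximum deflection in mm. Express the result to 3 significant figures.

k = Gd⁴/(8D³N_a) = (75.2×10³)(6.4⁴)/(8·85.0³·17) = 1.5106 N/mm
W = mg = 2.2 × 9.81 = 21.582 N
½kδ² − Wδ − Wh = 0 → δ = (W + √(W² + 2kWh))/k
δ = (21.582 + √(465.78 + 3579.61))/1.5106 = (21.582 + 63.603)/1.5106 = 56.393 mm

56.4 mm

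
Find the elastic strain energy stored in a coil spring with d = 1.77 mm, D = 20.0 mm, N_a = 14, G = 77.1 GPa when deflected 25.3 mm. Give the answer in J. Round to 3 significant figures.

0.270 J

k = Gd⁴/(8D³N_a) = (77.1×10³)(1.77⁴)/(8·20.0³·14) = 0.84458 N/mm
U = ½kδ² = 0.5 × 0.84458 × 25.3² = 270.3 N·mm = 0.2703 J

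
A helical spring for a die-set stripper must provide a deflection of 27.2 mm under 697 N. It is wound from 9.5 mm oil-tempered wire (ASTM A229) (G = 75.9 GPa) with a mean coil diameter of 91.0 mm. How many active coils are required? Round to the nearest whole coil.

4

Required rate k = F/δ = 697/27.2 = 25.625 N/mm
N_a = Gd⁴/(8D³k) = (75.9×10³ × 9.5⁴)/(8 × 91.0³ × 25.625)
    = 6.1821e+08 / 1.54482e+08 = 4.002 → 4 coils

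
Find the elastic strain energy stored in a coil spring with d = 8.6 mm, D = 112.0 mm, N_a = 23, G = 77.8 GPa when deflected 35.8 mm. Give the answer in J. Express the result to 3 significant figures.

1.05 J

k = Gd⁴/(8D³N_a) = (77.8×10³)(8.6⁴)/(8·112.0³·23) = 1.6463 N/mm
U = ½kδ² = 0.5 × 1.6463 × 35.8² = 1055 N·mm = 1.055 J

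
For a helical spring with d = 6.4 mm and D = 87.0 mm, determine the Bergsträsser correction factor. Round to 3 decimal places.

C = D/d = 87.0/6.4 = 13.5938
K_B = (4C+2)/(4C−3) = 56.375/51.375 = 1.0973

1.097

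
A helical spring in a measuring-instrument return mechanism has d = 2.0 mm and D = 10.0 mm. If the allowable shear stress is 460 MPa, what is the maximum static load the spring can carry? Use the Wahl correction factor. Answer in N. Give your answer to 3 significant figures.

C = D/d = 10.0/2.0 = 5.0000
K_W = (4C−1)/(4C−4) + 0.615/C = 19.000/16.000 + 0.1230 = 1.3105
τ_max = K·8FD/(πd³) → F_max = τ_allow·πd³/(8DK)
F_max = 460·π·2.0³/(8·10.0·1.3105) = 11561/104.84 = 110.27 N

110 N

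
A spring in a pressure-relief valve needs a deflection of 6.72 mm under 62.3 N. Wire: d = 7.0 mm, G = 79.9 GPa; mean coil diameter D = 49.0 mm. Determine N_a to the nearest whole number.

22

Required rate k = F/δ = 62.3/6.72 = 9.2708 N/mm
N_a = Gd⁴/(8D³k) = (79.9×10³ × 7.0⁴)/(8 × 49.0³ × 9.2708)
    = 1.9184e+08 / 8.72563e+06 = 21.99 → 22 coils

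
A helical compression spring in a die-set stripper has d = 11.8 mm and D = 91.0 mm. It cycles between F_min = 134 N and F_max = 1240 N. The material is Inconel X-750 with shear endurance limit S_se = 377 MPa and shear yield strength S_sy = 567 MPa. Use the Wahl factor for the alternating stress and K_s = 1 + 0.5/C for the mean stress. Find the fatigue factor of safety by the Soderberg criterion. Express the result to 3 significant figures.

2.33

C = D/d = 91.0/11.8 = 7.7119; K_W = (4C−1)/(4C−4)+0.615/C = 1.1915; K_s = 1+0.5/C = 1.0648
F_a = (F_max−F_min)/2 = 553 N; F_m = (F_max+F_min)/2 = 687 N
τ_a = K_W·8F_aD/(πd³) = 1.1915 × 77.994 = 92.929 MPa
τ_m = K_s·8F_mD/(πd³) = 1.0648 × 96.893 = 103.18 MPa
Soderberg: 1/n_f = τ_a/S_se + τ_m/S_sy = 92.929/377 + 103.18/567 = 0.24650 + 0.18197 = 0.42846
n_f = 1/0.42846 = 2.334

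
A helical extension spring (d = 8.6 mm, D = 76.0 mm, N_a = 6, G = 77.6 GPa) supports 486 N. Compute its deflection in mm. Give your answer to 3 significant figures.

k = Gd⁴/(8D³N_a) = (77.6×10³)(8.6⁴)/(8·76.0³·6) = 20.145 N/mm
δ = F/k = 486 / 20.145 = 24.125 mm

24.1 mm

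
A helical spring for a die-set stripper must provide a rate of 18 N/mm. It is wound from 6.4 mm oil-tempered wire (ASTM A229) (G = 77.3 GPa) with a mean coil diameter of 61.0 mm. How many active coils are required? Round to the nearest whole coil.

4

N_a = Gd⁴/(8D³k) = (77.3×10³ × 6.4⁴)/(8 × 61.0³ × 18)
    = 1.29688e+08 / 3.26853e+07 = 3.968 → 4 coils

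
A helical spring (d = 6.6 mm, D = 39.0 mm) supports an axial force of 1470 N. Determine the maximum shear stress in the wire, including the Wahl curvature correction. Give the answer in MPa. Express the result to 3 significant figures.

638 MPa

Spring index C = D/d = 39.0/6.6 = 5.9091
K_W = (4C−1)/(4C−4) + 0.615/C = 22.636/19.636 + 0.1041 = 1.2569
τ₀ = 8FD/(πd³) = 8·1470·39.0/(π·6.6³) = 458640/903.2 = 507.8 MPa
τ_max = K·τ₀ = 1.2569 × 507.8 = 638.23 MPa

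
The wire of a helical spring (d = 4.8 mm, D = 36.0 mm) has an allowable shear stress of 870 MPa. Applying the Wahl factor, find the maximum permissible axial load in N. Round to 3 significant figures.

C = D/d = 36.0/4.8 = 7.5000
K_W = (4C−1)/(4C−4) + 0.615/C = 29.000/26.000 + 0.0820 = 1.1974
τ_max = K·8FD/(πd³) → F_max = τ_allow·πd³/(8DK)
F_max = 870·π·4.8³/(8·36.0·1.1974) = 3.0227e+05/344.85 = 876.53 N

877 N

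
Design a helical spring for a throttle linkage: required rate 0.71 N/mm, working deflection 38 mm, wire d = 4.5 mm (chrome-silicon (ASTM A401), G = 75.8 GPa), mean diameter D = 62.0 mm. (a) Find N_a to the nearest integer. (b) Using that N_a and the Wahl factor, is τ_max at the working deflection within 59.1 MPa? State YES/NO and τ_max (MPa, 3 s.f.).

N_a = Gd⁴/(8D³k) = (75.8×10³)(4.5⁴)/(8·62.0³·0.71) = 22.96 → N_a = 23
Actual rate k = Gd⁴/(8D³·23) = 0.7088 N/mm
Working load F = kδ = 0.7088·38 = 26.935 N
C = 62.0/4.5 = 13.7778; K_W = (4C−1)/(4C−4)+0.615/C = 1.1033
τ_max = K_W·8FD/(πd³) = 1.1033·46.666 = 51.489 MPa
τ_max ≤ 59.1 MPa → acceptable

(a) 23 coils; (b) YES, τ_max = 51.5 MPa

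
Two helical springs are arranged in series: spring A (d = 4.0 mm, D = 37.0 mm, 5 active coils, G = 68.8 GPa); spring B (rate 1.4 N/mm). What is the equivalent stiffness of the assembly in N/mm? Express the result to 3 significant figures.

k_A = Gd⁴/(8D³N_a) = (68.8×10³)(4.0⁴)/(8·37.0³·5) = 8.6929 N/mm
Series: 1/k_eq = 1/8.6929 + 1/1.4 = 0.82932; k_eq = 1.2058 N/mm

1.21 N/mm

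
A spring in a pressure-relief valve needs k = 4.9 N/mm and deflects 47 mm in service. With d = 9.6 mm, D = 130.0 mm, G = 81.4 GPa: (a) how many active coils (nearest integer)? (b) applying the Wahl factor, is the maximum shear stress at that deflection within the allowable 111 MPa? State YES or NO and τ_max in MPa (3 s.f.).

(a) 8 coils; (b) YES, τ_max = 95.6 MPa

N_a = Gd⁴/(8D³k) = (81.4×10³)(9.6⁴)/(8·130.0³·4.9) = 8.028 → N_a = 8
Actual rate k = Gd⁴/(8D³·8) = 4.917 N/mm
Working load F = kδ = 4.917·47 = 231.1 N
C = 130.0/9.6 = 13.5417; K_W = (4C−1)/(4C−4)+0.615/C = 1.1052
τ_max = K_W·8FD/(πd³) = 1.1052·86.47 = 95.568 MPa
τ_max ≤ 111 MPa → acceptable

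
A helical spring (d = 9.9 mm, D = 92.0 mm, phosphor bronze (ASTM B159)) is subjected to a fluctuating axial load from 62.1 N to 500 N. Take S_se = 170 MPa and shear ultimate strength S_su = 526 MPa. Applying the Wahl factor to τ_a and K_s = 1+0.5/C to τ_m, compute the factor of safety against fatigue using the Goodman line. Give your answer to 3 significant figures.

2.02

C = D/d = 92.0/9.9 = 9.2929; K_W = (4C−1)/(4C−4)+0.615/C = 1.1566; K_s = 1+0.5/C = 1.0538
F_a = (F_max−F_min)/2 = 218.95 N; F_m = (F_max+F_min)/2 = 281.05 N
τ_a = K_W·8F_aD/(πd³) = 1.1566 × 52.865 = 61.144 MPa
τ_m = K_s·8F_mD/(πd³) = 1.0538 × 67.859 = 71.51 MPa
Goodman: 1/n_f = τ_a/S_se + τ_m/S_su = 61.144/170 + 71.51/526 = 0.35967 + 0.13595 = 0.49562
n_f = 1/0.49562 = 2.018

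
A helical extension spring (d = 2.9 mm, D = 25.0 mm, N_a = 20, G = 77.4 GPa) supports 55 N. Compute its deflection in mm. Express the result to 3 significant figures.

25.1 mm

k = Gd⁴/(8D³N_a) = (77.4×10³)(2.9⁴)/(8·25.0³·20) = 2.1897 N/mm
δ = F/k = 55 / 2.1897 = 25.117 mm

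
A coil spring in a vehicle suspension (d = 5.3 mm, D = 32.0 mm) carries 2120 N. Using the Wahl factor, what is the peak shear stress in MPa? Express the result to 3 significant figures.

1450 MPa

Spring index C = D/d = 32.0/5.3 = 6.0377
K_W = (4C−1)/(4C−4) + 0.615/C = 23.151/20.151 + 0.1019 = 1.2507
τ₀ = 8FD/(πd³) = 8·2120·32.0/(π·5.3³) = 542720/467.71 = 1160.4 MPa
τ_max = K·τ₀ = 1.2507 × 1160.4 = 1451.3 MPa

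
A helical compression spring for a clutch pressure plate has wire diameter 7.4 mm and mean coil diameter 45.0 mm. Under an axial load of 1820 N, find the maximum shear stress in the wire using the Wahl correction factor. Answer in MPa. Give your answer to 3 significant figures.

Spring index C = D/d = 45.0/7.4 = 6.0811
K_W = (4C−1)/(4C−4) + 0.615/C = 23.324/20.324 + 0.1011 = 1.2487
τ₀ = 8FD/(πd³) = 8·1820·45.0/(π·7.4³) = 655200/1273 = 514.67 MPa
τ_max = K·τ₀ = 1.2487 × 514.67 = 642.69 MPa

643 MPa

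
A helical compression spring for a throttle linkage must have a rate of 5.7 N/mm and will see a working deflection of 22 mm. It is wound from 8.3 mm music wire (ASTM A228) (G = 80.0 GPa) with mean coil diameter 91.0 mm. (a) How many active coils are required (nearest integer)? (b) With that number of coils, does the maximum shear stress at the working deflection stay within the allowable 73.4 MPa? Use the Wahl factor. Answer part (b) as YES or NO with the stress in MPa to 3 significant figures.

(a) 11 coils; (b) YES, τ_max = 57.8 MPa

N_a = Gd⁴/(8D³k) = (80.0×10³)(8.3⁴)/(8·91.0³·5.7) = 11.05 → N_a = 11
Actual rate k = Gd⁴/(8D³·11) = 5.7253 N/mm
Working load F = kδ = 5.7253·22 = 125.96 N
C = 91.0/8.3 = 10.9639; K_W = (4C−1)/(4C−4)+0.615/C = 1.1314
τ_max = K_W·8FD/(πd³) = 1.1314·51.046 = 57.752 MPa
τ_max ≤ 73.4 MPa → acceptable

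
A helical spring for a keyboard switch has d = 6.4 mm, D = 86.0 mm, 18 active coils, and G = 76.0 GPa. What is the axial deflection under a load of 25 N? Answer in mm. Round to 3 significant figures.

k = Gd⁴/(8D³N_a) = (76.0×10³)(6.4⁴)/(8·86.0³·18) = 1.3921 N/mm
δ = F/k = 25 / 1.3921 = 17.958 mm

18.0 mm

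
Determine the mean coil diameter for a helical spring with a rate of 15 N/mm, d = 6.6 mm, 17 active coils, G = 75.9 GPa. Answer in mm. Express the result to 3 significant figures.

41.3 mm

D = (Gd⁴/(8N_a·k))^(1/3) = (75.9×10³·6.6⁴/(8·17·15))^(1/3)
  = (70597.2)^(1/3) = 41.3297 mm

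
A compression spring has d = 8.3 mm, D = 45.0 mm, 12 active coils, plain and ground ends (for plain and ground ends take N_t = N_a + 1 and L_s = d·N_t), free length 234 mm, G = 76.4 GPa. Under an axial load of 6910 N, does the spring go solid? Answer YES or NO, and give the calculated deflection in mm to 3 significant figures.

YES, δ = 167 mm

k = Gd⁴/(8D³N_a) = (76.4×10³)(8.3⁴)/(8·45.0³·12) = 41.447 N/mm
N_t = 13; L_s = 8.3·13 = 107.9 mm; δ_solid = L₀ − L_s = 234 − 107.9 = 126.1 mm
δ = F/k = 6910/41.447 = 166.72 mm
δ ≥ δ_solid → spring goes solid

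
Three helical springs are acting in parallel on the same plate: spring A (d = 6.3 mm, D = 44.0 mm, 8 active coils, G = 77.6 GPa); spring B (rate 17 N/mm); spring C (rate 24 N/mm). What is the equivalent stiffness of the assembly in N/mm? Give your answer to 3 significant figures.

63.4 N/mm

k_A = Gd⁴/(8D³N_a) = (77.6×10³)(6.3⁴)/(8·44.0³·8) = 22.423 N/mm
Parallel: k_eq = 22.423 + 17 + 24 = 63.423 N/mm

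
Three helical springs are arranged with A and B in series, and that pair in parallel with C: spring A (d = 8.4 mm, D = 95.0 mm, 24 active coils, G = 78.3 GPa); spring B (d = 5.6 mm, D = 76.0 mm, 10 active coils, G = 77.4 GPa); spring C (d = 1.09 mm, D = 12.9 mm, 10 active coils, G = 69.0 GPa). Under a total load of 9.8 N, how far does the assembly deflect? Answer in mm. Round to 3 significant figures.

5.77 mm

k_A = Gd⁴/(8D³N_a) = (78.3×10³)(8.4⁴)/(8·95.0³·24) = 2.3681 N/mm
k_B = Gd⁴/(8D³N_a) = (77.4×10³)(5.6⁴)/(8·76.0³·10) = 2.1675 N/mm
k_C = Gd⁴/(8D³N_a) = (69.0×10³)(1.09⁴)/(8·12.9³·10) = 0.56715 N/mm
Springs A,B series: k_AB = 1/(1/2.3681+1/2.1675) = 1.1317 N/mm; parallel with C: k_eq = 1.1317+0.56715 = 1.6988 N/mm
δ = F/k_eq = 9.8/1.6988 = 5.7686 mm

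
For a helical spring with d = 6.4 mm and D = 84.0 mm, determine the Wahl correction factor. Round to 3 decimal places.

C = D/d = 84.0/6.4 = 13.1250
K_W = (4C−1)/(4C−4) + 0.615/C = 51.500/48.500 + 0.0469 = 1.1087

1.109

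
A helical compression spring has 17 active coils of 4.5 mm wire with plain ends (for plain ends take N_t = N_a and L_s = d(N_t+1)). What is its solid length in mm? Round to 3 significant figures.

plain ends: N_t = N_a = 17
L_s = d·(N_t+1) = 4.5 × 18 = 81 mm

81.0 mm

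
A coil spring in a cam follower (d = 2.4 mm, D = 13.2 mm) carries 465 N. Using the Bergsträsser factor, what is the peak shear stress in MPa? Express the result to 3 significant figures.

1430 MPa

Spring index C = D/d = 13.2/2.4 = 5.5000
K_B = (4C+2)/(4C−3) = 24.000/19.000 = 1.2632
τ₀ = 8FD/(πd³) = 8·465·13.2/(π·2.4³) = 49104/43.429 = 1130.7 MPa
τ_max = K·τ₀ = 1.2632 × 1130.7 = 1428.2 MPa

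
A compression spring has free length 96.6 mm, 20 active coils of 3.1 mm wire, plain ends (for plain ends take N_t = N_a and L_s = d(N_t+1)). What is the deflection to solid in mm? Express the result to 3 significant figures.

31.5 mm

N_t = 20; L_s = 3.1·21 = 65.1 mm
δ_solid = L₀ − L_s = 96.6 − 65.1 = 31.5 mm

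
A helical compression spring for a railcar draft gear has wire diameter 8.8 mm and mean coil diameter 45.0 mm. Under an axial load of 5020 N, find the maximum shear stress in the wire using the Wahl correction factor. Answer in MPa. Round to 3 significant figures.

1100 MPa

Spring index C = D/d = 45.0/8.8 = 5.1136
K_W = (4C−1)/(4C−4) + 0.615/C = 19.455/16.455 + 0.1203 = 1.3026
τ₀ = 8FD/(πd³) = 8·5020·45.0/(π·8.8³) = 1.8072e+06/2140.9 = 844.13 MPa
τ_max = K·τ₀ = 1.3026 × 844.13 = 1099.6 MPa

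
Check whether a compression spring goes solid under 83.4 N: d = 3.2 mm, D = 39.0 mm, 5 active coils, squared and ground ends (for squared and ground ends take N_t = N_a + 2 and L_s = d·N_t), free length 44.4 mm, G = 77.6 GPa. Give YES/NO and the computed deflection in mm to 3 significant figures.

k = Gd⁴/(8D³N_a) = (77.6×10³)(3.2⁴)/(8·39.0³·5) = 3.4293 N/mm
N_t = 7; L_s = 3.2·7 = 22.4 mm; δ_solid = L₀ − L_s = 44.4 − 22.4 = 22 mm
δ = F/k = 83.4/3.4293 = 24.32 mm
δ ≥ δ_solid → spring goes solid

YES, δ = 24.3 mm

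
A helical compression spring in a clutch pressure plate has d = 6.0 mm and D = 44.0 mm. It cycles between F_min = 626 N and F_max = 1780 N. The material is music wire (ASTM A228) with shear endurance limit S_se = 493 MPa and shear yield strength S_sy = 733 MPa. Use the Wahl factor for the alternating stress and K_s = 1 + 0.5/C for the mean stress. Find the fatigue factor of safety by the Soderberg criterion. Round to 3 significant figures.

C = D/d = 44.0/6.0 = 7.3333; K_W = (4C−1)/(4C−4)+0.615/C = 1.2023; K_s = 1+0.5/C = 1.0682
F_a = (F_max−F_min)/2 = 577 N; F_m = (F_max+F_min)/2 = 1203 N
τ_a = K_W·8F_aD/(πd³) = 1.2023 × 299.31 = 359.85 MPa
τ_m = K_s·8F_mD/(πd³) = 1.0682 × 624.03 = 666.58 MPa
Soderberg: 1/n_f = τ_a/S_se + τ_m/S_sy = 359.85/493 + 666.58/733 = 0.72992 + 0.90938 = 1.6393
n_f = 1/1.6393 = 0.61

0.610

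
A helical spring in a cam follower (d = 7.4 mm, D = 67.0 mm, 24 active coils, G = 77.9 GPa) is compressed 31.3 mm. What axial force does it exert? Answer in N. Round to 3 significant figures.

k = Gd⁴/(8D³N_a) = (77.9×10³)(7.4⁴)/(8·67.0³·24) = 4.0452 N/mm
F = k·δ = 4.0452 × 31.3 = 126.61 N

127 N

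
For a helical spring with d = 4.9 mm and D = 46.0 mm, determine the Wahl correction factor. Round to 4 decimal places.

1.1549

C = D/d = 46.0/4.9 = 9.3878
K_W = (4C−1)/(4C−4) + 0.615/C = 36.551/33.551 + 0.0655 = 1.1549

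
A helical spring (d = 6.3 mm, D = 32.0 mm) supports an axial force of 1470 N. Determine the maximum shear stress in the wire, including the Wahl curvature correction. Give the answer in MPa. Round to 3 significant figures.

625 MPa

Spring index C = D/d = 32.0/6.3 = 5.0794
K_W = (4C−1)/(4C−4) + 0.615/C = 19.317/16.317 + 0.1211 = 1.3049
τ₀ = 8FD/(πd³) = 8·1470·32.0/(π·6.3³) = 376320/785.55 = 479.06 MPa
τ_max = K·τ₀ = 1.3049 × 479.06 = 625.13 MPa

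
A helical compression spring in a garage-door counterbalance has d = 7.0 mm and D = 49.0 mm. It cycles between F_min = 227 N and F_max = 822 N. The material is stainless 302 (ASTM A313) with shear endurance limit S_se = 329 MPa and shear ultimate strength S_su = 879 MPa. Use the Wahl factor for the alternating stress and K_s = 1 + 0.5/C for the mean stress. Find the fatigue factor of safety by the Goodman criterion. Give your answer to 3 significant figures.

C = D/d = 49.0/7.0 = 7.0000; K_W = (4C−1)/(4C−4)+0.615/C = 1.2129; K_s = 1+0.5/C = 1.0714
F_a = (F_max−F_min)/2 = 297.5 N; F_m = (F_max+F_min)/2 = 524.5 N
τ_a = K_W·8F_aD/(πd³) = 1.2129 × 108.23 = 131.26 MPa
τ_m = K_s·8F_mD/(πd³) = 1.0714 × 190.8 = 204.43 MPa
Goodman: 1/n_f = τ_a/S_se + τ_m/S_su = 131.26/329 + 204.43/879 = 0.39897 + 0.23257 = 0.63155
n_f = 1/0.63155 = 1.583

1.58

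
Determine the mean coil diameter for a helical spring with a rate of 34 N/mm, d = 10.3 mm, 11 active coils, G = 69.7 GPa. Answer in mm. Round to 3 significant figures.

D = (Gd⁴/(8N_a·k))^(1/3) = (69.7×10³·10.3⁴/(8·11·34))^(1/3)
  = (262192)^(1/3) = 64.0039 mm

64.0 mm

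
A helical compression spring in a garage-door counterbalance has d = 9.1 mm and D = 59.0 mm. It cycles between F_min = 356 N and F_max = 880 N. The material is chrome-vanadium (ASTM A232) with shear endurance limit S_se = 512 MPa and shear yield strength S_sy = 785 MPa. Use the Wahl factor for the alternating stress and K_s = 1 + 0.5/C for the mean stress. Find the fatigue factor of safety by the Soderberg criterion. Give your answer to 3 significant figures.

3.39

C = D/d = 59.0/9.1 = 6.4835; K_W = (4C−1)/(4C−4)+0.615/C = 1.2316; K_s = 1+0.5/C = 1.0771
F_a = (F_max−F_min)/2 = 262 N; F_m = (F_max+F_min)/2 = 618 N
τ_a = K_W·8F_aD/(πd³) = 1.2316 × 52.236 = 64.335 MPa
τ_m = K_s·8F_mD/(πd³) = 1.0771 × 123.21 = 132.71 MPa
Soderberg: 1/n_f = τ_a/S_se + τ_m/S_sy = 64.335/512 + 132.71/785 = 0.12565 + 0.16906 = 0.29472
n_f = 1/0.29472 = 3.393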